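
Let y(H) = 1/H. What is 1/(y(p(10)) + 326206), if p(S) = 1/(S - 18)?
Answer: 1/326198 ≈ 3.0656e-6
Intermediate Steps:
p(S) = 1/(-18 + S)
1/(y(p(10)) + 326206) = 1/(1/(1/(-18 + 10)) + 326206) = 1/(1/(1/(-8)) + 326206) = 1/(1/(-⅛) + 326206) = 1/(-8 + 326206) = 1/326198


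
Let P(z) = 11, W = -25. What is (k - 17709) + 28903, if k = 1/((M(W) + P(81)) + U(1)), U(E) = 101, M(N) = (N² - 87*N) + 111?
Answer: 33839463/3023 ≈ 11194.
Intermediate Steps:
M(N) = 111 + N² - 87*N
k = 1/3023 (k = 1/(((111 + (-25)² - 87*(-25)) + 11) + 101) = 1/(((111 + 625 + 2175) + 11) + 101) = 1/((2911 + 11) + 101) = 1/(2922 + 101) = 1/3023 ≈ 0.00033080)
(k - 17709) + 28903 = (1/3023 - 17709) + 28903 = -53534306/3023 + 28903 = 33839463/3023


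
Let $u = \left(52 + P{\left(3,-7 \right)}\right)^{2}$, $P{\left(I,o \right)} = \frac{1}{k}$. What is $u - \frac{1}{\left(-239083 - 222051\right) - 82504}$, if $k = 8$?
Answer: $\frac{47266334123}{17396416} \approx 2717.0$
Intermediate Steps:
$P{\left(I,o \right)} = \frac{1}{8}$
$u = \frac{173889}{64}$ ($u = \left(52 + \frac{1}{8}\right)^{2} = \left(\frac{417}{8}\right)^{2} = \frac{173889}{64} \approx 2717.0$)
$u - \frac{1}{\left(-239083 - 222051\right) - 82504} = \frac{173889}{64} - \frac{1}{\left(-239083 - 222051\right) - 82504} = \frac{173889}{64} - \frac{1}{-461134 - 82504} = \frac{173889}{64} - \frac{1}{-543638} = \frac{173889}{64} - - \frac{1}{543638} = \frac{173889}{64} + \frac{1}{543638} = \frac{47266334123}{17396416}$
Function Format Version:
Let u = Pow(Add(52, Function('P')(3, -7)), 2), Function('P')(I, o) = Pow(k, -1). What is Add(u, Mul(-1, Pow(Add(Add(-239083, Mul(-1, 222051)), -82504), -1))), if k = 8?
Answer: Rational(47266334123, 17396416) ≈ 2717.0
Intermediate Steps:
Function('P')(I, o) = Rational(1, 8) (Function('P')(I, o) = Pow(8, -1) = Rational(1, 8))
u = Rational(173889, 64) (u = Pow(Add(52, Rational(1, 8)), 2) = Pow(Rational(417, 8), 2) = Rational(173889, 64) ≈ 2717.0)
Add(u, Mul(-1, Pow(Add(Add(-239083, Mul(-1, 222051)), -82504), -1))) = Add(Rational(173889, 64), Mul(-1, Pow(Add(Add(-239083, Mul(-1, 222051)), -82504), -1))) = Add(Rational(173889, 64), Mul(-1, Pow(Add(Add(-239083, -222051), -82504), -1))) = Add(Rational(173889, 64), Mul(-1, Pow(Add(-461134, -82504), -1))) = Add(Rational(173889, 64), Mul(-1, Pow(-543638, -1))) = Add(Rational(173889, 64), Mul(-1, Rational(-1, 543638))) = Add(Rational(173889, 64), Rational(1, 543638)) = Rational(47266334123, 17396416)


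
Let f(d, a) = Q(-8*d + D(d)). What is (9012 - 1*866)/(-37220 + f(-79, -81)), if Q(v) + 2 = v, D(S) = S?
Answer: -8146/36669 ≈ -0.22215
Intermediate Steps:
Q(v) = -2 + v
f(d, a) = -2 - 7*d (f(d, a) = -2 + (-8*d + d) = -2 - 7*d)
(9012 - 1*866)/(-37220 + f(-79, -81)) = (9012 - 1*866)/(-37220 + (-2 - 7*(-79))) = (9012 - 866)/(-37220 + (-2 + 553)) = 8146/(-37220 + 551) = 8146/(-36669) = 8146*(-1/36669) = -8146/36669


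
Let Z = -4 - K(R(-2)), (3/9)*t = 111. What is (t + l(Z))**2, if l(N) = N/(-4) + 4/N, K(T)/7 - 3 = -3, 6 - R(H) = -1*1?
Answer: 110889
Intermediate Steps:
t = 333 (t = 3*111 = 333)
R(H) = 7 (R(H) = 6 - (-1) = 6 - 1*(-1) = 6 + 1 = 7)
K(T) = 0 (K(T) = 21 + 7*(-3) = 21 - 21 = 0)
Z = -4 (Z = -4 - 1*0 = -4 + 0 = -4)
l(N) = 4/N - N/4 (l(N) = N*(-1/4) + 4/N = -N/4 + 4/N = 4/N - N/4)
(t + l(Z))**2 = (333 + (4/(-4) - 1/4*(-4)))**2 = (333 + (4*(-1/4) + 1))**2 = (333 + (-1 + 1))**2 = (333 + 0)**2 = 333**2 = 110889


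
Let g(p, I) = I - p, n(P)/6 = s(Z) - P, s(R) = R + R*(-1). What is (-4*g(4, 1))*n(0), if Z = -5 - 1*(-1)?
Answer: 0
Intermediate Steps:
Z = -4 (Z = -5 + 1 = -4)
s(R) = 0 (s(R) = R - R = 0)
n(P) = -6*P (n(P) = 6*(0 - P) = 6*(-P) = -6*P)
(-4*g(4, 1))*n(0) = (-4*(1 - 1*4))*(-6*0) = -4*(1 - 4)*0 = -4*(-3)*0 = 12*0 = 0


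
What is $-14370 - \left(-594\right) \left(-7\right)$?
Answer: $-18528$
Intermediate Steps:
$-14370 - \left(-594\right) \left(-7\right) = -14370 - 4158 = -18528$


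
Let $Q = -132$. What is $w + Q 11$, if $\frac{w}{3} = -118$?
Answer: $-1806$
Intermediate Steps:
$w = -354$ ($w = 3 \left(-118\right) = -354$)
$w + Q 11 = -354 - 1452 = -1806$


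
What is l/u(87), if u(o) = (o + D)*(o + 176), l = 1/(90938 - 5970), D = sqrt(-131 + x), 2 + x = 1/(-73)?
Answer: 6351/12564299814248 - I*sqrt(708830)/12564299814248 ≈ 5.0548e-10 - 6.7009e-11*I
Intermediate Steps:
x = -147/73 (x = -2 + 1/(-73) = -2 - 1/73 = -147/73 ≈ -2.0137)
D = I*sqrt(708830)/73 (D = sqrt(-131 - 147/73) = sqrt(-9710/73) = I*sqrt(708830)/73 ≈ 11.533*I)
l = 1/84968 ≈ 1.1769e-5
u(o) = (176 + o)*(o + I*sqrt(708830)/73) (u(o) = (o + I*sqrt(708830)/73)*(o + 176) = (o + I*sqrt(708830)/73)*(176 + o) = (176 + o)*(o + I*sqrt(708830)/73))
l/u(87) = 1/(84968*(87**2 + 176*87 + 176*I*sqrt(708830)/73 + (1/73)*I*87*sqrt(708830))) = 1/(84968*(7569 + 15312 + 176*I*sqrt(708830)/73 + 87*I*sqrt(708830)/73)) = 1/(84968*(22881 + 263*I*sqrt(708830)/73))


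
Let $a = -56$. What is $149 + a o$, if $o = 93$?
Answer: $-5059$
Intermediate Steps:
$149 + a o = 149 - 5208 = -5059$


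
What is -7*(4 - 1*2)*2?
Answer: -28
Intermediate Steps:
-7*(4 - 1*2)*2 = -7*(4 - 2)*2 = -7*2*2 = -14*2 = -28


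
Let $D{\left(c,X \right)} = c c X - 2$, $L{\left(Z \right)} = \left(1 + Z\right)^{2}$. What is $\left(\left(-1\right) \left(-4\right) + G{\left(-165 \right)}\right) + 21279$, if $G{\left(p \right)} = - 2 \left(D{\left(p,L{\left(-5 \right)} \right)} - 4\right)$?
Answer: $-849905$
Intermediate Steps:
$D{\left(c,X \right)} = -2 + X c^{2}$ ($D{\left(c,X \right)} = c^{2} X - 2 = X c^{2} - 2 = -2 + X c^{2}$)
$G{\left(p \right)} = 12 - 32 p^{2}$ ($G{\left(p \right)} = - 2 \left(\left(-2 + \left(1 - 5\right)^{2} p^{2}\right) - 4\right) = - 2 \left(\left(-2 + \left(-4\right)^{2} p^{2}\right) - 4\right) = - 2 \left(\left(-2 + 16 p^{2}\right) - 4\right) = - 2 \left(-6 + 16 p^{2}\right) = 12 - 32 p^{2}$)
$\left(\left(-1\right) \left(-4\right) + G{\left(-165 \right)}\right) + 21279 = \left(\left(-1\right) \left(-4\right) + \left(12 - 32 \left(-165\right)^{2}\right)\right) + 21279 = \left(4 + \left(12 - 871200\right)\right) + 21279 = \left(4 - 871188\right) + 21279 = -871184 + 21279 = -849905$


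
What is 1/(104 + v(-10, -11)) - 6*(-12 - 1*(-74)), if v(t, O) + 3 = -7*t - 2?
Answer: -62867/169 ≈ -371.99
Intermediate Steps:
v(t, O) = -5 - 7*t (v(t, O) = -3 + (-7*t - 2) = -3 + (-2 - 7*t) = -5 - 7*t)
1/(104 + v(-10, -11)) - 6*(-12 - 1*(-74)) = 1/(104 + (-5 - 7*(-10))) - 6*(-12 - 1*(-74)) = 1/(104 + (-5 + 70)) - 6*(-12 + 74) = 1/(104 + 65) - 6*62 = 1/169 - 372 = -62867/169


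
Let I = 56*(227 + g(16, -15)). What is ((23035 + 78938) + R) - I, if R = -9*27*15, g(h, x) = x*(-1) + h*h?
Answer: 70440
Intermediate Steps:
g(h, x) = h² - x (g(h, x) = -x + h² = h² - x)
R = -3645 (R = -243*15 = -3645)
I = 27888 (I = 56*(227 + (16² - 1*(-15))) = 56*(227 + (256 + 15)) = 56*(227 + 271) = 56*498 = 27888)
((23035 + 78938) + R) - I = ((23035 + 78938) - 3645) - 1*27888 = (101973 - 3645) - 27888 = 98328 - 27888 = 70440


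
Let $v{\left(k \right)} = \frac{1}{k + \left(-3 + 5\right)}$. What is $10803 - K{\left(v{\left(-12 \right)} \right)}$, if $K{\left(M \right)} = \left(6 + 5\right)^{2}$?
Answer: $10682$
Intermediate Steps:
$v{\left(k \right)} = \frac{1}{2 + k}$ ($v{\left(k \right)} = \frac{1}{k + 2} = \frac{1}{2 + k}$)
$K{\left(M \right)} = 121$ ($K{\left(M \right)} = 11^{2} = 121$)
$10803 - K{\left(v{\left(-12 \right)} \right)} = 10803 - 121 = 10682$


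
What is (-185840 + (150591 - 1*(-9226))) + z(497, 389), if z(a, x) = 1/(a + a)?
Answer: -25866861/994 ≈ -26023.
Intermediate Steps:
z(a, x) = 1/(2*a)
(-185840 + (150591 - 1*(-9226))) + z(497, 389) = (-185840 + (150591 - 1*(-9226))) + (½)/497 = (-185840 + (150591 + 9226)) + (½)*(1/497) = (-185840 + 159817) + 1/994 = -26023 + 1/994 = -25866861/994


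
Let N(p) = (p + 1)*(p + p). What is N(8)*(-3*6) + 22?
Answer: -2570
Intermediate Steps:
N(p) = 2*p*(1 + p) (N(p) = (1 + p)*(2*p) = 2*p*(1 + p))
N(8)*(-3*6) + 22 = (2*8*(1 + 8))*(-3*6) + 22 = (2*8*9)*(-18) + 22 = 144*(-18) + 22 = -2592 + 22 = -2570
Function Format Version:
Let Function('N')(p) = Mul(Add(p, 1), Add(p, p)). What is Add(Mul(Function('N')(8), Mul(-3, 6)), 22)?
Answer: -2570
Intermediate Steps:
Function('N')(p) = Mul(2, p, Add(1, p)) (Function('N')(p) = Mul(Add(1, p), Mul(2, p)) = Mul(2, p, Add(1, p)))
Add(Mul(Function('N')(8), Mul(-3, 6)), 22) = Add(Mul(Mul(2, 8, Add(1, 8)), Mul(-3, 6)), 22) = Add(Mul(Mul(2, 8, 9), -18), 22) = Add(Mul(144, -18), 22) = Add(-2592, 22) = -2570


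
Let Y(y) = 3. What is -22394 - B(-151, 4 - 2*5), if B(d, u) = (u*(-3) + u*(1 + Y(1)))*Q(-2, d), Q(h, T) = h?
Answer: -22406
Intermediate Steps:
B(d, u) = -2*u (B(d, u) = (u*(-3) + u*(1 + 3))*(-2) = (-3*u + u*4)*(-2) = (-3*u + 4*u)*(-2) = u*(-2) = -2*u)
-22394 - B(-151, 4 - 2*5) = -22394 - (-2)*(4 - 2*5) = -22394 - (-2)*(4 - 10) = -22394 - (-2)*(-6) = -22394 - 1*12 = -22394 - 12 = -22406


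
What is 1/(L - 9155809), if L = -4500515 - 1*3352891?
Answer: -1/17009215 ≈ -5.8792e-8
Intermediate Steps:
L = -7853406 (L = -4500515 - 3352891 = -7853406)
1/(L - 9155809) = 1/(-7853406 - 9155809) = 1/(-17009215) = -1/17009215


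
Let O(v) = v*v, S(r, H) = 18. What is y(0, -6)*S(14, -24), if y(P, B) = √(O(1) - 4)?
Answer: 18*I*√3 ≈ 31.177*I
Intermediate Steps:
O(v) = v²
y(P, B) = I*√3 (y(P, B) = √(1² - 4) = √(1 - 4) = √(-3) = I*√3)
y(0, -6)*S(14, -24) = (I*√3)*18 = 18*I*√3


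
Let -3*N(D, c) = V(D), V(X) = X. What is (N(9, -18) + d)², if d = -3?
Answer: 36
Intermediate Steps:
N(D, c) = -D/3
(N(9, -18) + d)² = (-⅓*9 - 3)² = (-3 - 3)² = (-6)² = 36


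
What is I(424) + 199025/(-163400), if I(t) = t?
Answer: 145437/344 ≈ 422.78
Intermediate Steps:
I(424) + 199025/(-163400) = 424 + 199025/(-163400) = 424 + 199025*(-1/163400) = 424 - 419/344 = 145437/344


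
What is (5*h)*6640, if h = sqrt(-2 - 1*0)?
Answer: 33200*I*sqrt(2) ≈ 46952.0*I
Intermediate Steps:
h = I*sqrt(2) (h = sqrt(-2 + 0) = sqrt(-2) = I*sqrt(2) ≈ 1.4142*I)
(5*h)*6640 = (5*(I*sqrt(2)))*6640 = (5*I*sqrt(2))*6640 = 33200*I*sqrt(2)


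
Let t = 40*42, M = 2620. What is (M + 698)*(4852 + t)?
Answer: 21673176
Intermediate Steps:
t = 1680
(M + 698)*(4852 + t) = (2620 + 698)*(4852 + 1680) = 3318*6532 = 21673176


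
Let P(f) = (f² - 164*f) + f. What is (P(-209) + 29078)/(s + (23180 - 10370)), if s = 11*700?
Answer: 53413/10255 ≈ 5.2085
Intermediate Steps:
s = 7700
P(f) = f² - 163*f
(P(-209) + 29078)/(s + (23180 - 10370)) = (-209*(-163 - 209) + 29078)/(7700 + (23180 - 10370)) = (-209*(-372) + 29078)/(7700 + 12810) = (77748 + 29078)/20510 = 106826*(1/20510) = 53413/10255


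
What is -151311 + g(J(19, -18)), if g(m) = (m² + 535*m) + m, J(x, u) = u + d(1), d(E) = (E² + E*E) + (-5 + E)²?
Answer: -151311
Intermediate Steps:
d(E) = (-5 + E)² + 2*E² (d(E) = (E² + E²) + (-5 + E)² = 2*E² + (-5 + E)² = (-5 + E)² + 2*E²)
J(x, u) = 18 + u (J(x, u) = u + ((-5 + 1)² + 2*1²) = u + ((-4)² + 2*1) = u + (16 + 2) = u + 18 = 18 + u)
g(m) = m² + 536*m
-151311 + g(J(19, -18)) = -151311 + (18 - 18)*(536 + (18 - 18)) = -151311 + 0*(536 + 0) = -151311 + 0*536 = -151311 + 0 = -151311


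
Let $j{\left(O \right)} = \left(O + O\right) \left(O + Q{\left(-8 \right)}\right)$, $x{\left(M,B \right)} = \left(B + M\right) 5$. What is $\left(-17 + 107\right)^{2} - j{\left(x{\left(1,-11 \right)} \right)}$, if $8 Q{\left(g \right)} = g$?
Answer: $3000$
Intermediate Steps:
$Q{\left(g \right)} = \frac{g}{8}$
$x{\left(M,B \right)} = 5 B + 5 M$
$j{\left(O \right)} = 2 O \left(-1 + O\right)$ ($j{\left(O \right)} = \left(O + O\right) \left(O + \frac{1}{8} \left(-8\right)\right) = 2 O \left(O - 1\right) = 2 O \left(-1 + O\right)$)
$\left(-17 + 107\right)^{2} - j{\left(x{\left(1,-11 \right)} \right)} = \left(-17 + 107\right)^{2} - 2 \left(5 \left(-11\right) + 5 \cdot 1\right) \left(-1 + \left(5 \left(-11\right) + 5 \cdot 1\right)\right) = 90^{2} - 2 \left(-55 + 5\right) \left(-1 + \left(-55 + 5\right)\right) = 8100 - 2 \left(-50\right) \left(-1 - 50\right) = 8100 - 2 \left(-50\right) \left(-51\right) = 8100 - 5100 = 3000$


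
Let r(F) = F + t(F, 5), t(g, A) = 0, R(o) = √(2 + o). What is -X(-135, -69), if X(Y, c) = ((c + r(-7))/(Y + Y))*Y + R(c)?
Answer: 38 - I*√67 ≈ 38.0 - 8.1853*I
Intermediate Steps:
r(F) = F (r(F) = F + 0 = F)
X(Y, c) = -7/2 + √(2 + c) + c/2 (X(Y, c) = ((c - 7)/(Y + Y))*Y + √(2 + c) = ((-7 + c)/((2*Y)))*Y + √(2 + c) = ((-7 + c)*(1/(2*Y)))*Y + √(2 + c) = ((-7 + c)/(2*Y))*Y + √(2 + c) = (-7/2 + c/2) + √(2 + c) = -7/2 + √(2 + c) + c/2)
-X(-135, -69) = -(-7/2 + √(2 - 69) + (½)*(-69)) = -(-7/2 + √(-67) - 69/2) = -(-7/2 + I*√67 - 69/2) = -(-38 + I*√67) = 38 - I*√67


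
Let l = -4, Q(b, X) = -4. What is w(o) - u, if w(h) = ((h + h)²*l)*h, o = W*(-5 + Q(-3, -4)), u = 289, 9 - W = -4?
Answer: 25625519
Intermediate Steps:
W = 13 (W = 9 - 1*(-4) = 9 + 4 = 13)
o = -117 (o = 13*(-5 - 4) = 13*(-9) = -117)
w(h) = -16*h³ (w(h) = ((h + h)²*(-4))*h = ((2*h)²*(-4))*h = ((4*h²)*(-4))*h = (-16*h²)*h = -16*h³)
w(o) - u = -16*(-117)³ - 1*289 = -16*(-1601613) - 289 = 25625808 - 289 = 25625519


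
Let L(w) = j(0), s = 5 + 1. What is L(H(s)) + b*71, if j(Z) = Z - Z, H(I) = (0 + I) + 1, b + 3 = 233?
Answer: 16330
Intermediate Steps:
b = 230 (b = -3 + 233 = 230)
s = 6
H(I) = 1 + I (H(I) = I + 1 = 1 + I)
j(Z) = 0
L(w) = 0
L(H(s)) + b*71 = 0 + 230*71 = 0 + 16330 = 16330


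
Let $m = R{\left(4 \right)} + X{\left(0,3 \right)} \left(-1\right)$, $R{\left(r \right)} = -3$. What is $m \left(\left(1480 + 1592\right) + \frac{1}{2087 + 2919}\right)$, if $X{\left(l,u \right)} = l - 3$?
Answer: $0$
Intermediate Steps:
$X{\left(l,u \right)} = -3 + l$
$m = 0$ ($m = -3 + \left(-3 + 0\right) \left(-1\right) = -3 - -3 = -3 + 3 = 0$)
$m \left(\left(1480 + 1592\right) + \frac{1}{2087 + 2919}\right) = 0 \left(\left(1480 + 1592\right) + \frac{1}{2087 + 2919}\right) = 0 \left(3072 + \frac{1}{5006}\right) = 0 \cdot \frac{15378433}{5006} = 0$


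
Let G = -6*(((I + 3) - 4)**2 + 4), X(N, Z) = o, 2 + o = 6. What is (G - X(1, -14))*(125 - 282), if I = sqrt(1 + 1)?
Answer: 7222 - 1884*sqrt(2) ≈ 4557.6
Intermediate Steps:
o = 4 (o = -2 + 6 = 4)
I = sqrt(2) ≈ 1.4142
X(N, Z) = 4
G = -24 - 6*(-1 + sqrt(2))**2 (G = -6*(((sqrt(2) + 3) - 4)**2 + 4) = -6*(((3 + sqrt(2)) - 4)**2 + 4) = -6*((-1 + sqrt(2))**2 + 4) = -6*(4 + (-1 + sqrt(2))**2) = -24 - 6*(-1 + sqrt(2))**2 ≈ -25.029)
(G - X(1, -14))*(125 - 282) = ((-42 + 12*sqrt(2)) - 1*4)*(125 - 282) = ((-42 + 12*sqrt(2)) - 4)*(-157) = (-46 + 12*sqrt(2))*(-157) = 7222 - 1884*sqrt(2)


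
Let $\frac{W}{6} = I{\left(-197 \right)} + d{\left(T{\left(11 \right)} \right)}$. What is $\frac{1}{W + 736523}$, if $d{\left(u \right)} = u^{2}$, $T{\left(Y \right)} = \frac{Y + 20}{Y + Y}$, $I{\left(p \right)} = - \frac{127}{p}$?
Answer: $\frac{47674}{35113749857} \approx 1.3577 \cdot 10^{-6}$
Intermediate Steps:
$T{\left(Y \right)} = \frac{20 + Y}{2 Y}$
$W = \frac{752355}{47674}$ ($W = 6 \left(- \frac{127}{-197} + \left(\frac{20 + 11}{2 \cdot 11}\right)^{2}\right) = 6 \left(\left(-127\right) \left(- \frac{1}{197}\right) + \left(\frac{1}{2} \cdot \frac{1}{11} \cdot 31\right)^{2}\right) = 6 \left(\frac{127}{197} + \left(\frac{31}{22}\right)^{2}\right) = 6 \left(\frac{127}{197} + \frac{961}{484}\right) = 6 \cdot \frac{250785}{95348} = \frac{752355}{47674} \approx 15.781$)
$\frac{1}{W + 736523} = \frac{1}{\frac{752355}{47674} + 736523} = \frac{1}{\frac{35113749857}{47674}} = \frac{47674}{35113749857}$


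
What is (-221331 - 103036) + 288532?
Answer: -35835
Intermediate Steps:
(-221331 - 103036) + 288532 = -324367 + 288532 = -35835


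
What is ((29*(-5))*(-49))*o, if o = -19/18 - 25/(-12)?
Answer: 262885/36 ≈ 7302.4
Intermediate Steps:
o = 37/36 (o = -19*1/18 - 25*(-1/12) = -19/18 + 25/12 = 37/36 ≈ 1.0278)
((29*(-5))*(-49))*o = ((29*(-5))*(-49))*(37/36) = -145*(-49)*(37/36) = 7105*(37/36) = 262885/36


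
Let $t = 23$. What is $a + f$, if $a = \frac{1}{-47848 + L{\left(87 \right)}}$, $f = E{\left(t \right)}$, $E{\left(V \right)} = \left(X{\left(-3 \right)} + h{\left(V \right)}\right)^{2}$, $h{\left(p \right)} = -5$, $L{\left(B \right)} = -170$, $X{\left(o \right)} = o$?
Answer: $\frac{3073151}{48018} \approx 64.0$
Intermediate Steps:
$E{\left(V \right)} = 64$ ($E{\left(V \right)} = \left(-3 - 5\right)^{2} = \left(-8\right)^{2} = 64$)
$f = 64$
$a = - \frac{1}{48018}$ ($a = \frac{1}{-47848 - 170} = \frac{1}{-48018} = - \frac{1}{48018} \approx -2.0826 \cdot 10^{-5}$)
$a + f = - \frac{1}{48018} + 64 = \frac{3073151}{48018}$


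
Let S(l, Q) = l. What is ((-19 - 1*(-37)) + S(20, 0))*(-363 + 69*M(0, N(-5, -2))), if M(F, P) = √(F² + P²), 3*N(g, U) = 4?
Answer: -10298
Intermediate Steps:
N(g, U) = 4/3 (N(g, U) = (⅓)*4 = 4/3)
((-19 - 1*(-37)) + S(20, 0))*(-363 + 69*M(0, N(-5, -2))) = ((-19 - 1*(-37)) + 20)*(-363 + 69*√(0² + (4/3)²)) = ((-19 + 37) + 20)*(-363 + 69*√(0 + 16/9)) = (18 + 20)*(-363 + 69*√(16/9)) = 38*(-363 + 69*(4/3)) = 38*(-363 + 92) = 38*(-271) = -10298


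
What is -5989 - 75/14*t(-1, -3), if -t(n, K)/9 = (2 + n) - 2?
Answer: -84521/14 ≈ -6037.2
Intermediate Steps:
t(n, K) = -9*n (t(n, K) = -9*((2 + n) - 2) = -9*n)
-5989 - 75/14*t(-1, -3) = -5989 - 75/14*(-9*(-1)) = -5989 - 75*(1/14)*9 = -5989 - 75*9/14 = -5989 - 1*675/14 = -5989 - 675/14 = -84521/14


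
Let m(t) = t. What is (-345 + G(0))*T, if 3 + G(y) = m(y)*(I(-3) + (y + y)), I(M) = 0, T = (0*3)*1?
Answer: 0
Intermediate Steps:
T = 0 (T = 0*1 = 0)
G(y) = -3 + 2*y**2 (G(y) = -3 + y*(0 + (y + y)) = -3 + y*(0 + 2*y) = -3 + y*(2*y) = -3 + 2*y**2)
(-345 + G(0))*T = (-345 + (-3 + 2*0**2))*0 = (-345 + (-3 + 2*0))*0 = (-345 + (-3 + 0))*0 = (-345 - 3)*0 = -348*0 = 0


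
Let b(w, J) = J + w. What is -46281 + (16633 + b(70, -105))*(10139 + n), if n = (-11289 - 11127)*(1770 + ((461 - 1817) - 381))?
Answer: -12109764503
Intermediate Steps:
n = -739728 (n = -22416*(1770 + (-1356 - 381)) = -22416*(1770 - 1737) = -22416*33 = -739728)
-46281 + (16633 + b(70, -105))*(10139 + n) = -46281 + (16633 + (-105 + 70))*(10139 - 739728) = -46281 + (16633 - 35)*(-729589) = -46281 + 16598*(-729589) = -46281 - 12109718222 = -12109764503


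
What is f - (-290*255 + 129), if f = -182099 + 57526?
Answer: -50752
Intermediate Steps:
f = -124573
f - (-290*255 + 129) = -124573 - (-290*255 + 129) = -124573 - (-73950 + 129) = -124573 - 1*(-73821) = -124573 + 73821 = -50752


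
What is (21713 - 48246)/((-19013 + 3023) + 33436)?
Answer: -2041/1342 ≈ -1.5209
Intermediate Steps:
(21713 - 48246)/((-19013 + 3023) + 33436) = -26533/(-15990 + 33436) = -26533/17446 = -26533*1/17446 = -2041/1342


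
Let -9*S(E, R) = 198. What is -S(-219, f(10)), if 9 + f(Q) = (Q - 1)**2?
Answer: 22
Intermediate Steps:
f(Q) = -9 + (-1 + Q)**2 (f(Q) = -9 + (Q - 1)**2 = -9 + (-1 + Q)**2)
S(E, R) = -22 (S(E, R) = -1/9*198 = -22)
-S(-219, f(10)) = -1*(-22) = 22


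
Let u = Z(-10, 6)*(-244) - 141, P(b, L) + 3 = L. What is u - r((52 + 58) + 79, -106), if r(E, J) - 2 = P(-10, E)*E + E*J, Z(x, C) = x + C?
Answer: -14287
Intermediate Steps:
P(b, L) = -3 + L
Z(x, C) = C + x
r(E, J) = 2 + E*J + E*(-3 + E) (r(E, J) = 2 + ((-3 + E)*E + E*J) = 2 + (E*(-3 + E) + E*J) = 2 + (E*J + E*(-3 + E)) = 2 + E*J + E*(-3 + E))
u = 835 (u = (6 - 10)*(-244) - 141 = -4*(-244) - 141 = 976 - 141 = 835)
u - r((52 + 58) + 79, -106) = 835 - (2 + ((52 + 58) + 79)*(-106) + ((52 + 58) + 79)*(-3 + ((52 + 58) + 79))) = 835 - (2 + (110 + 79)*(-106) + (110 + 79)*(-3 + (110 + 79))) = 835 - (2 + 189*(-106) + 189*(-3 + 189)) = 835 - (2 - 20034 + 189*186) = 835 - (2 - 20034 + 35154) = 835 - 1*15122 = 835 - 15122 = -14287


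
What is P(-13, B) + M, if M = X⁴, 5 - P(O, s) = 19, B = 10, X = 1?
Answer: -13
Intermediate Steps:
P(O, s) = -14 (P(O, s) = 5 - 1*19 = 5 - 19 = -14)
M = 1 (M = 1⁴ = 1)
P(-13, B) + M = -14 + 1 = -13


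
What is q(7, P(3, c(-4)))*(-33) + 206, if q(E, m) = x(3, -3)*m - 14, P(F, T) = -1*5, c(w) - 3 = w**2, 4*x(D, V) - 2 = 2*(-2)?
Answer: 1171/2 ≈ 585.50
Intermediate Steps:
x(D, V) = -1/2 (x(D, V) = 1/2 + (2*(-2))/4 = 1/2 + (1/4)*(-4) = 1/2 - 1 = -1/2)
c(w) = 3 + w**2
P(F, T) = -5
q(E, m) = -14 - m/2 (q(E, m) = -m/2 - 14 = -14 - m/2)
q(7, P(3, c(-4)))*(-33) + 206 = (-14 - 1/2*(-5))*(-33) + 206 = (-14 + 5/2)*(-33) + 206 = -23/2*(-33) + 206 = 759/2 + 206 = 1171/2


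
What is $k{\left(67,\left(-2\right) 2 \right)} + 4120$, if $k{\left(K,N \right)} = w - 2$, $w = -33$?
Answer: $4085$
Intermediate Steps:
$k{\left(K,N \right)} = -35$ ($k{\left(K,N \right)} = -33 - 2 = -35$)
$k{\left(67,\left(-2\right) 2 \right)} + 4120 = -35 + 4120 = 4085$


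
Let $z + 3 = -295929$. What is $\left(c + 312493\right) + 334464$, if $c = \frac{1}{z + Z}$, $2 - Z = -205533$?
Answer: $\frac{58482971928}{90397} \approx 6.4696 \cdot 10^{5}$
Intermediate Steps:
$z = -295932$ ($z = -3 - 295929 = -295932$)
$Z = 205535$ ($Z = 2 - -205533 = 2 + 205533 = 205535$)
$c = - \frac{1}{90397}$ ($c = \frac{1}{-295932 + 205535} = \frac{1}{-90397} = - \frac{1}{90397} \approx -1.1062 \cdot 10^{-5}$)
$\left(c + 312493\right) + 334464 = \left(- \frac{1}{90397} + 312493\right) + 334464 = \frac{28248429720}{90397} + 334464 = \frac{58482971928}{90397}$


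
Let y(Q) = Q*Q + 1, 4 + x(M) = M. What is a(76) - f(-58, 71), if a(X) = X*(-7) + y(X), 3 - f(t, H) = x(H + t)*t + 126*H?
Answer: 13666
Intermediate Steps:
x(M) = -4 + M
y(Q) = 1 + Q**2 (y(Q) = Q**2 + 1 = 1 + Q**2)
f(t, H) = 3 - 126*H - t*(-4 + H + t) (f(t, H) = 3 - ((-4 + (H + t))*t + 126*H) = 3 - ((-4 + H + t)*t + 126*H) = 3 - (t*(-4 + H + t) + 126*H) = 3 - (126*H + t*(-4 + H + t)) = 3 + (-126*H - t*(-4 + H + t)) = 3 - 126*H - t*(-4 + H + t))
a(X) = 1 + X**2 - 7*X (a(X) = X*(-7) + (1 + X**2) = -7*X + (1 + X**2) = 1 + X**2 - 7*X)
a(76) - f(-58, 71) = (1 + 76**2 - 7*76) - (3 - 126*71 - 1*(-58)*(-4 + 71 - 58)) = (1 + 5776 - 532) - (3 - 8946 - 1*(-58)*9) = 5245 - (3 - 8946 + 522) = 5245 - 1*(-8421) = 5245 + 8421 = 13666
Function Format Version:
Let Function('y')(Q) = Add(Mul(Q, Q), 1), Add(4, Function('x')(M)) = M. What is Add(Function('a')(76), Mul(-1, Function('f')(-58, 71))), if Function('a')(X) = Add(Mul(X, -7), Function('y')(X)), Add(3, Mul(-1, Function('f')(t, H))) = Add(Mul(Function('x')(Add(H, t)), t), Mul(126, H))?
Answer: 13666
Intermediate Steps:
Function('x')(M) = Add(-4, M)
Function('y')(Q) = Add(1, Pow(Q, 2)) (Function('y')(Q) = Add(Pow(Q, 2), 1) = Add(1, Pow(Q, 2)))
Function('f')(t, H) = Add(3, Mul(-126, H), Mul(-1, t, Add(-4, H, t))) (Function('f')(t, H) = Add(3, Mul(-1, Add(Mul(Add(-4, Add(H, t)), t), Mul(126, H)))) = Add(3, Mul(-1, Add(Mul(Add(-4, H, t), t), Mul(126, H)))) = Add(3, Mul(-1, Add(Mul(t, Add(-4, H, t)), Mul(126, H)))) = Add(3, Mul(-1, Add(Mul(126, H), Mul(t, Add(-4, H, t))))) = Add(3, Add(Mul(-126, H), Mul(-1, t, Add(-4, H, t)))) = Add(3, Mul(-126, H), Mul(-1, t, Add(-4, H, t))))
Function('a')(X) = Add(1, Pow(X, 2), Mul(-7, X)) (Function('a')(X) = Add(Mul(X, -7), Add(1, Pow(X, 2))) = Add(Mul(-7, X), Add(1, Pow(X, 2))) = Add(1, Pow(X, 2), Mul(-7, X)))
Add(Function('a')(76), Mul(-1, Function('f')(-58, 71))) = Add(Add(1, Pow(76, 2), Mul(-7, 76)), Mul(-1, Add(3, Mul(-126, 71), Mul(-1, -58, Add(-4, 71, -58))))) = Add(Add(1, 5776, -532), Mul(-1, Add(3, -8946, Mul(-1, -58, 9)))) = Add(5245, Mul(-1, Add(3, -8946, 522))) = Add(5245, Mul(-1, -8421)) = Add(5245, 8421) = 13666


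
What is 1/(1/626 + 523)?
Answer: 626/327399 ≈ 0.0019120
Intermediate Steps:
1/(1/626 + 523) = 1/(327399/626) = 626/327399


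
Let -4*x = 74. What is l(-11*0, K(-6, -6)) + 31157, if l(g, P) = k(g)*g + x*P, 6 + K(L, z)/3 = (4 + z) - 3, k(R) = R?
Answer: 63535/2 ≈ 31768.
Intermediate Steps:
x = -37/2 (x = -¼*74 = -37/2 ≈ -18.500)
K(L, z) = -15 + 3*z (K(L, z) = -18 + 3*((4 + z) - 3) = -18 + 3*(1 + z) = -18 + (3 + 3*z) = -15 + 3*z)
l(g, P) = g² - 37*P/2 (l(g, P) = g*g - 37*P/2 = g² - 37*P/2)
l(-11*0, K(-6, -6)) + 31157 = ((-11*0)² - 37*(-15 + 3*(-6))/2) + 31157 = (0² - 37*(-15 - 18)/2) + 31157 = (0 - 37/2*(-33)) + 31157 = (0 + 1221/2) + 31157 = 1221/2 + 31157 = 63535/2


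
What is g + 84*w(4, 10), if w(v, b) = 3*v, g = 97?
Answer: 1105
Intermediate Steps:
g + 84*w(4, 10) = 97 + 84*(3*4) = 97 + 84*12 = 97 + 1008 = 1105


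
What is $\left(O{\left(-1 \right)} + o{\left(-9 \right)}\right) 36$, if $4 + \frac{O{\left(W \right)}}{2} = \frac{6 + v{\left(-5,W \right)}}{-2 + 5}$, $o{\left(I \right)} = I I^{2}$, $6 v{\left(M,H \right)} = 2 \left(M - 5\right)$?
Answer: $-26468$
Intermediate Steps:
$v{\left(M,H \right)} = - \frac{5}{3} + \frac{M}{3}$ ($v{\left(M,H \right)} = \frac{2 \left(M - 5\right)}{6} = \frac{2 \left(-5 + M\right)}{6} = \frac{-10 + 2 M}{6} = - \frac{5}{3} + \frac{M}{3}$)
$o{\left(I \right)} = I^{3}$
$O{\left(W \right)} = - \frac{56}{9}$ ($O{\left(W \right)} = -8 + 2 \frac{6 + \left(- \frac{5}{3} + \frac{1}{3} \left(-5\right)\right)}{-2 + 5} = -8 + 2 \frac{6 - \frac{10}{3}}{3} = -8 + 2 \left(6 - \frac{10}{3}\right) \frac{1}{3} = -8 + 2 \cdot \frac{8}{3} \cdot \frac{1}{3} = -8 + 2 \cdot \frac{8}{9} = -8 + \frac{16}{9} = - \frac{56}{9}$)
$\left(O{\left(-1 \right)} + o{\left(-9 \right)}\right) 36 = \left(- \frac{56}{9} + \left(-9\right)^{3}\right) 36 = \left(- \frac{56}{9} - 729\right) 36 = \left(- \frac{6617}{9}\right) 36 = -26468$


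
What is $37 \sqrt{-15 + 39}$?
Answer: $74 \sqrt{6} \approx 181.26$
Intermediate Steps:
$37 \sqrt{-15 + 39} = 37 \sqrt{24} = 37 \cdot 2 \sqrt{6} = 74 \sqrt{6}$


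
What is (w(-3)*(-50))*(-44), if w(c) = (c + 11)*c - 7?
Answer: -68200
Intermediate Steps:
w(c) = -7 + c*(11 + c) (w(c) = (11 + c)*c - 7 = c*(11 + c) - 7 = -7 + c*(11 + c))
(w(-3)*(-50))*(-44) = ((-7 + (-3)² + 11*(-3))*(-50))*(-44) = ((-7 + 9 - 33)*(-50))*(-44) = -31*(-50)*(-44) = 1550*(-44) = -68200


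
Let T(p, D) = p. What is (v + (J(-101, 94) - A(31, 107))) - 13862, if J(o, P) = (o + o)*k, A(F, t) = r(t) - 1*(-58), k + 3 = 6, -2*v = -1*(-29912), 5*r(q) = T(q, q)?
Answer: -147517/5 ≈ -29503.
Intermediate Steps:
r(q) = q/5
v = -14956 (v = -(-1)*(-29912)/2 = -½*29912 = -14956)
k = 3 (k = -3 + 6 = 3)
A(F, t) = 58 + t/5 (A(F, t) = t/5 - 1*(-58) = t/5 + 58 = 58 + t/5)
J(o, P) = 6*o (J(o, P) = (o + o)*3 = (2*o)*3 = 6*o)
(v + (J(-101, 94) - A(31, 107))) - 13862 = (-14956 + (6*(-101) - (58 + (⅕)*107))) - 13862 = (-14956 + (-606 - (58 + 107/5))) - 13862 = (-14956 + (-606 - 1*397/5)) - 13862 = (-14956 + (-606 - 397/5)) - 13862 = (-14956 - 3427/5) - 13862 = -78207/5 - 13862 = -147517/5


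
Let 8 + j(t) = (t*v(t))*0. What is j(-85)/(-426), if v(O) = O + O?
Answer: 4/213 ≈ 0.018779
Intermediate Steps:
v(O) = 2*O
j(t) = -8 (j(t) = -8 + (t*(2*t))*0 = -8 + (2*t²)*0 = -8 + 0 = -8)
j(-85)/(-426) = -8/(-426) = -8*(-1/426) = 4/213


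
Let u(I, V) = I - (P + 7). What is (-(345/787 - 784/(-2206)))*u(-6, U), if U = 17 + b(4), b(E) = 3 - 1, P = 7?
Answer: 13780780/868061 ≈ 15.875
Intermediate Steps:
b(E) = 2
U = 19 (U = 17 + 2 = 19)
u(I, V) = -14 + I (u(I, V) = I - (7 + 7) = I - 1*14 = I - 14 = -14 + I)
(-(345/787 - 784/(-2206)))*u(-6, U) = (-(345/787 - 784/(-2206)))*(-14 - 6) = -(345*(1/787) - 784*(-1/2206))*(-20) = -(345/787 + 392/1103)*(-20) = -1*689039/868061*(-20) = -689039/868061*(-20) = 13780780/868061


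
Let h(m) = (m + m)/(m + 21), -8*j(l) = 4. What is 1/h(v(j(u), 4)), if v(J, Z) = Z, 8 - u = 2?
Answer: 25/8 ≈ 3.1250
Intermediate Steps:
u = 6 (u = 8 - 1*2 = 8 - 2 = 6)
j(l) = -½ (j(l) = -⅛*4 = -½)
h(m) = 2*m/(21 + m) (h(m) = (2*m)/(21 + m) = 2*m/(21 + m))
1/h(v(j(u), 4)) = 1/(2*4/(21 + 4)) = 1/(2*4/25) = 1/(2*4*(1/25)) = 1/(8/25) = 25/8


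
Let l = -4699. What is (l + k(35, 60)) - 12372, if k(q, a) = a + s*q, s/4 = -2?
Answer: -17291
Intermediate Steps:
s = -8 (s = 4*(-2) = -8)
k(q, a) = a - 8*q
(l + k(35, 60)) - 12372 = (-4699 + (60 - 8*35)) - 12372 = (-4699 + (60 - 280)) - 12372 = (-4699 - 220) - 12372 = -4919 - 12372 = -17291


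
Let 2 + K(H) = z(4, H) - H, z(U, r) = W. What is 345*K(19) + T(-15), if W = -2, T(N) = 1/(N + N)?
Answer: -238051/30 ≈ -7935.0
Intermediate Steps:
T(N) = 1/(2*N)
z(U, r) = -2
K(H) = -4 - H (K(H) = -2 + (-2 - H) = -4 - H)
345*K(19) + T(-15) = 345*(-4 - 1*19) + (1/2)/(-15) = 345*(-4 - 19) + (1/2)*(-1/15) = 345*(-23) - 1/30 = -7935 - 1/30 = -238051/30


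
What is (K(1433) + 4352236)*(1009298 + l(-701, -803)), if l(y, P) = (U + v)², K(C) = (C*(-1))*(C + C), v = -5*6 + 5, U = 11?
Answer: 247586479452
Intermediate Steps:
v = -25 (v = -30 + 5 = -25)
K(C) = -2*C² (K(C) = (-C)*(2*C) = -2*C²)
l(y, P) = 196 (l(y, P) = (11 - 25)² = (-14)² = 196)
(K(1433) + 4352236)*(1009298 + l(-701, -803)) = (-2*1433² + 4352236)*(1009298 + 196) = (-2*2053489 + 4352236)*1009494 = (-4106978 + 4352236)*1009494 = 245258*1009494 = 247586479452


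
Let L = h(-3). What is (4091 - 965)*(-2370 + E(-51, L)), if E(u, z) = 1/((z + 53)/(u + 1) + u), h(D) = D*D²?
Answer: -4771190355/644 ≈ -7.4087e+6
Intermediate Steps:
h(D) = D³
L = -27 (L = (-3)³ = -27)
E(u, z) = 1/(u + (53 + z)/(1 + u)) (E(u, z) = 1/((53 + z)/(1 + u) + u) = 1/(u + (53 + z)/(1 + u)))
(4091 - 965)*(-2370 + E(-51, L)) = (4091 - 965)*(-2370 + (1 - 51)/(53 - 51 - 27 + (-51)²)) = 3126*(-2370 - 50/(53 - 51 - 27 + 2601)) = 3126*(-2370 - 50/2576) = 3126*(-2370 + (1/2576)*(-50)) = 3126*(-2370 - 25/1288) = 3126*(-3052585/1288) = -4771190355/644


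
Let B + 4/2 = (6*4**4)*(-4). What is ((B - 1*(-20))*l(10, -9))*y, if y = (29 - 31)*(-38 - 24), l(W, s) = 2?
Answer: -1519248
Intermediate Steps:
y = 124 (y = -2*(-62) = 124)
B = -6146 (B = -2 + (6*4**4)*(-4) = -2 + (6*256)*(-4) = -2 + 1536*(-4) = -2 - 6144 = -6146)
((B - 1*(-20))*l(10, -9))*y = ((-6146 - 1*(-20))*2)*124 = ((-6146 + 20)*2)*124 = -6126*2*124 = -12252*124 = -1519248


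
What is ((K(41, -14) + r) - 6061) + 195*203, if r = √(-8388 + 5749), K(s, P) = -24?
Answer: 33500 + I*√2639 ≈ 33500.0 + 51.371*I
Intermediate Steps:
r = I*√2639 (r = √(-2639) = I*√2639 ≈ 51.371*I)
((K(41, -14) + r) - 6061) + 195*203 = ((-24 + I*√2639) - 6061) + 195*203 = (-6085 + I*√2639) + 39585 = 33500 + I*√2639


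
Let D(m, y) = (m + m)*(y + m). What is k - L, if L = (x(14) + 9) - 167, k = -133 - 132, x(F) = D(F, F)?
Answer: -891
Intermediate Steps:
D(m, y) = 2*m*(m + y) (D(m, y) = (2*m)*(m + y) = 2*m*(m + y))
x(F) = 4*F² (x(F) = 2*F*(F + F) = 2*F*(2*F) = 4*F²)
k = -265
L = 626 (L = (4*14² + 9) - 167 = (4*196 + 9) - 167 = (784 + 9) - 167 = 793 - 167 = 626)
k - L = -265 - 1*626 = -265 - 626 = -891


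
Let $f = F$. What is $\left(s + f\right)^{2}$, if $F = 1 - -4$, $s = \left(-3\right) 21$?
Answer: $3364$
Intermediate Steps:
$s = -63$
$F = 5$ ($F = 1 + 4 = 5$)
$f = 5$
$\left(s + f\right)^{2} = \left(-63 + 5\right)^{2} = \left(-58\right)^{2} = 3364$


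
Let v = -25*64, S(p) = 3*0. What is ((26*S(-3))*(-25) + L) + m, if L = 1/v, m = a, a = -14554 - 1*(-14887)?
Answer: 532799/1600 ≈ 333.00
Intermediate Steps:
a = 333 (a = -14554 + 14887 = 333)
S(p) = 0
m = 333
v = -1600
L = -1/1600 (L = 1/(-1600) = -1/1600 ≈ -0.00062500)
((26*S(-3))*(-25) + L) + m = ((26*0)*(-25) - 1/1600) + 333 = (0*(-25) - 1/1600) + 333 = (0 - 1/1600) + 333 = -1/1600 + 333 = 532799/1600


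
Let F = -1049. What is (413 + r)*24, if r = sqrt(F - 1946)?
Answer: 9912 + 24*I*sqrt(2995) ≈ 9912.0 + 1313.4*I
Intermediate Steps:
r = I*sqrt(2995) (r = sqrt(-1049 - 1946) = sqrt(-2995) = I*sqrt(2995) ≈ 54.727*I)
(413 + r)*24 = (413 + I*sqrt(2995))*24 = 9912 + 24*I*sqrt(2995)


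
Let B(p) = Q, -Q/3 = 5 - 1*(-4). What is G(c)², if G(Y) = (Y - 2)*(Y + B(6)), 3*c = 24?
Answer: 12996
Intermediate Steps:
Q = -27 (Q = -3*(5 - 1*(-4)) = -3*(5 + 4) = -3*9 = -27)
c = 8 (c = (⅓)*24 = 8)
B(p) = -27
G(Y) = (-27 + Y)*(-2 + Y) (G(Y) = (Y - 2)*(Y - 27) = (-2 + Y)*(-27 + Y) = (-27 + Y)*(-2 + Y))
G(c)² = (54 + 8² - 29*8)² = (54 + 64 - 232)² = (-114)² = 12996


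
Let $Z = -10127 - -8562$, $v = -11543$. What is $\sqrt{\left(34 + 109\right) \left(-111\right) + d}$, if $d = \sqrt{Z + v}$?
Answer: $\sqrt{-15873 + 2 i \sqrt{3277}} \approx 0.4544 + 125.99 i$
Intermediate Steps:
$Z = -1565$ ($Z = -10127 + 8562 = -1565$)
$d = 2 i \sqrt{3277}$ ($d = \sqrt{-1565 - 11543} = \sqrt{-13108} = 2 i \sqrt{3277} \approx 114.49 i$)
$\sqrt{\left(34 + 109\right) \left(-111\right) + d} = \sqrt{\left(34 + 109\right) \left(-111\right) + 2 i \sqrt{3277}} = \sqrt{143 \left(-111\right) + 2 i \sqrt{3277}} = \sqrt{-15873 + 2 i \sqrt{3277}}$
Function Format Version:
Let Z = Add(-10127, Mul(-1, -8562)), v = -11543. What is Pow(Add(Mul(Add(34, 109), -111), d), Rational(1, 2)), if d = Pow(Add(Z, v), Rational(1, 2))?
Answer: Pow(Add(-15873, Mul(2, I, Pow(3277, Rational(1, 2)))), Rational(1, 2)) ≈ Add(0.4544, Mul(125.99, I))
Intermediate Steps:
Z = -1565 (Z = Add(-10127, 8562) = -1565)
d = Mul(2, I, Pow(3277, Rational(1, 2))) (d = Pow(Add(-1565, -11543), Rational(1, 2)) = Pow(-13108, Rational(1, 2)) = Mul(2, I, Pow(3277, Rational(1, 2))) ≈ Mul(114.49, I))
Pow(Add(Mul(Add(34, 109), -111), d), Rational(1, 2)) = Pow(Add(Mul(Add(34, 109), -111), Mul(2, I, Pow(3277, Rational(1, 2)))), Rational(1, 2)) = Pow(Add(Mul(143, -111), Mul(2, I, Pow(3277, Rational(1, 2)))), Rational(1, 2)) = Pow(Add(-15873, Mul(2, I, Pow(3277, Rational(1, 2)))), Rational(1, 2))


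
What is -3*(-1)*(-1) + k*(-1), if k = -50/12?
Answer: 7/6 ≈ 1.1667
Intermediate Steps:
k = -25/6 (k = -50*1/12 = -25/6 ≈ -4.1667)
-3*(-1)*(-1) + k*(-1) = -3*(-1)*(-1) - 25/6*(-1) = 3*(-1) + 25/6 = -3 + 25/6 = 7/6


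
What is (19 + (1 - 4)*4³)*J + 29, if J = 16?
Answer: -2739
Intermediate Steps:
(19 + (1 - 4)*4³)*J + 29 = (19 + (1 - 4)*4³)*16 + 29 = (19 - 3*64)*16 + 29 = (19 - 192)*16 + 29 = -173*16 + 29 = -2768 + 29 = -2739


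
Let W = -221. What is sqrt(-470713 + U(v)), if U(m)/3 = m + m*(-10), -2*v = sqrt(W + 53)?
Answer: sqrt(-470713 + 27*I*sqrt(42)) ≈ 0.128 + 686.08*I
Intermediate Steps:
v = -I*sqrt(42) (v = -sqrt(-221 + 53)/2 = -I*sqrt(42) ≈ -6.4807*I)
U(m) = -27*m (U(m) = 3*(m + m*(-10)) = 3*(m - 10*m) = 3*(-9*m) = -27*m)
sqrt(-470713 + U(v)) = sqrt(-470713 - (-27)*I*sqrt(42)) = sqrt(-470713 + 27*I*sqrt(42))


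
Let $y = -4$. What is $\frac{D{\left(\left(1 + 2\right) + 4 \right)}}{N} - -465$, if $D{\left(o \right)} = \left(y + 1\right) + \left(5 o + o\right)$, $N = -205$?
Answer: $\frac{95286}{205} \approx 464.81$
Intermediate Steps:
$D{\left(o \right)} = -3 + 6 o$ ($D{\left(o \right)} = \left(-4 + 1\right) + \left(5 o + o\right) = -3 + 6 o$)
$\frac{D{\left(\left(1 + 2\right) + 4 \right)}}{N} - -465 = \frac{-3 + 6 \left(\left(1 + 2\right) + 4\right)}{-205} - -465 = \left(-3 + 6 \left(3 + 4\right)\right) \left(- \frac{1}{205}\right) + 465 = \left(-3 + 6 \cdot 7\right) \left(- \frac{1}{205}\right) + 465 = \left(-3 + 42\right) \left(- \frac{1}{205}\right) + 465 = 39 \left(- \frac{1}{205}\right) + 465 = - \frac{39}{205} + 465 = \frac{95286}{205}$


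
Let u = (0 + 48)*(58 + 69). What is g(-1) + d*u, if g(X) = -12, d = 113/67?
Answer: 688044/67 ≈ 10269.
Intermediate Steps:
d = 113/67 (d = 113*(1/67) = 113/67 ≈ 1.6866)
u = 6096 (u = 48*127 = 6096)
g(-1) + d*u = -12 + (113/67)*6096 = -12 + 688848/67 = 688044/67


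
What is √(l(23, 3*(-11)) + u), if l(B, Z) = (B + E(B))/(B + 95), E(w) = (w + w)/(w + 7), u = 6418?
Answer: 29*√5977290/885 ≈ 80.114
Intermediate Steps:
E(w) = 2*w/(7 + w) (E(w) = (2*w)/(7 + w) = 2*w/(7 + w))
l(B, Z) = (B + 2*B/(7 + B))/(95 + B) (l(B, Z) = (B + 2*B/(7 + B))/(B + 95) = (B + 2*B/(7 + B))/(95 + B))
√(l(23, 3*(-11)) + u) = √(23*(9 + 23)/((7 + 23)*(95 + 23)) + 6418) = √(23*32/(30*118) + 6418) = √(23*(1/30)*(1/118)*32 + 6418) = √(184/885 + 6418) = √(5680114/885) = 29*√5977290/885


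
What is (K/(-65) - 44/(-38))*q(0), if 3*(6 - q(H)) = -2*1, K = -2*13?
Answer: 592/57 ≈ 10.386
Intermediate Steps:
K = -26
q(H) = 20/3 (q(H) = 6 - (-2)/3 = 6 - ⅓*(-2) = 6 + ⅔ = 20/3)
(K/(-65) - 44/(-38))*q(0) = (-26/(-65) - 44/(-38))*(20/3) = (-26*(-1/65) - 44*(-1/38))*(20/3) = (⅖ + 22/19)*(20/3) = (148/95)*(20/3) = 592/57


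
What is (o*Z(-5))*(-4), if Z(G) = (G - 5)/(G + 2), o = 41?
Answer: -1640/3 ≈ -546.67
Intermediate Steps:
Z(G) = (-5 + G)/(2 + G)
(o*Z(-5))*(-4) = (41*((-5 - 5)/(2 - 5)))*(-4) = (41*(-10/(-3)))*(-4) = (41*(-⅓*(-10)))*(-4) = (41*(10/3))*(-4) = (410/3)*(-4) = -1640/3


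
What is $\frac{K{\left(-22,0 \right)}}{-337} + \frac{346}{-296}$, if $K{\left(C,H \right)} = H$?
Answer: $- \frac{173}{148} \approx -1.1689$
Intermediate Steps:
$\frac{K{\left(-22,0 \right)}}{-337} + \frac{346}{-296} = \frac{0}{-337} + \frac{346}{-296} = 0 \left(- \frac{1}{337}\right) + 346 \left(- \frac{1}{296}\right) = 0 - \frac{173}{148} = - \frac{173}{148}$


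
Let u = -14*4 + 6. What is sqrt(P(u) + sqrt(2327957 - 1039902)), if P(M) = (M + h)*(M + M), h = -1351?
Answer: sqrt(140100 + sqrt(1288055)) ≈ 375.81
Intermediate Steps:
u = -50 (u = -56 + 6 = -50)
P(M) = 2*M*(-1351 + M) (P(M) = (M - 1351)*(M + M) = (-1351 + M)*(2*M) = 2*M*(-1351 + M))
sqrt(P(u) + sqrt(2327957 - 1039902)) = sqrt(2*(-50)*(-1351 - 50) + sqrt(2327957 - 1039902)) = sqrt(2*(-50)*(-1401) + sqrt(1288055)) = sqrt(140100 + sqrt(1288055))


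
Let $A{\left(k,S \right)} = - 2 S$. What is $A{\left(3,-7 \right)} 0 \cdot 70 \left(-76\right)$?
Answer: $0$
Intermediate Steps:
$A{\left(3,-7 \right)} 0 \cdot 70 \left(-76\right) = \left(-2\right) \left(-7\right) 0 \cdot 70 \left(-76\right) = 14 \cdot 0 \cdot 70 \left(-76\right) = 0 \cdot 70 \left(-76\right) = 0 \left(-76\right) = 0$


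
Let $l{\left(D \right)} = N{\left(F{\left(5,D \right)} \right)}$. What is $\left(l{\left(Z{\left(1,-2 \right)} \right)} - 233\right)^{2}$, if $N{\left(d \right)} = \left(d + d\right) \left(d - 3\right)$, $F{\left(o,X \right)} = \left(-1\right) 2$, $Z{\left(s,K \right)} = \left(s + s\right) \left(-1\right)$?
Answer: $45369$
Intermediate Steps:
$Z{\left(s,K \right)} = - 2 s$ ($Z{\left(s,K \right)} = 2 s \left(-1\right) = - 2 s$)
$F{\left(o,X \right)} = -2$
$N{\left(d \right)} = 2 d \left(-3 + d\right)$
$l{\left(D \right)} = 20$ ($l{\left(D \right)} = 2 \left(-2\right) \left(-3 - 2\right) = 2 \left(-2\right) \left(-5\right) = 20$)
$\left(l{\left(Z{\left(1,-2 \right)} \right)} - 233\right)^{2} = \left(20 - 233\right)^{2} = \left(-213\right)^{2} = 45369$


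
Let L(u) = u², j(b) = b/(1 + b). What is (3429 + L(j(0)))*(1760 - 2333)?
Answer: -1964817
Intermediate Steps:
j(b) = b/(1 + b)
(3429 + L(j(0)))*(1760 - 2333) = (3429 + (0/(1 + 0))²)*(1760 - 2333) = (3429 + (0/1)²)*(-573) = (3429 + (0*1)²)*(-573) = (3429 + 0²)*(-573) = (3429 + 0)*(-573) = 3429*(-573) = -1964817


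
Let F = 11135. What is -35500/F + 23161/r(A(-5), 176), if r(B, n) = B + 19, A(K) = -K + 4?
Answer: 51380747/62356 ≈ 823.99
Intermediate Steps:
A(K) = 4 - K
r(B, n) = 19 + B
-35500/F + 23161/r(A(-5), 176) = -35500/11135 + 23161/(19 + (4 - 1*(-5))) = -35500*1/11135 + 23161/(19 + (4 + 5)) = -7100/2227 + 23161/(19 + 9) = -7100/2227 + 23161/28 = 51380747/62356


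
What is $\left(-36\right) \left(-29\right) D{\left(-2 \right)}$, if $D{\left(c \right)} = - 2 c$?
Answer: $4176$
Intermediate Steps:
$\left(-36\right) \left(-29\right) D{\left(-2 \right)} = \left(-36\right) \left(-29\right) \left(\left(-2\right) \left(-2\right)\right) = 1044 \cdot 4 = 4176$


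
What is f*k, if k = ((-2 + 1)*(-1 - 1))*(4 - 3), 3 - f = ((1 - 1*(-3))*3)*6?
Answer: -138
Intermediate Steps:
f = -69 (f = 3 - (1 - 1*(-3))*3*6 = 3 - (1 + 3)*3*6 = 3 - 4*3*6 = 3 - 12*6 = 3 - 1*72 = 3 - 72 = -69)
k = 2 (k = -1*(-2)*1 = 2*1 = 2)
f*k = -69*2 = -138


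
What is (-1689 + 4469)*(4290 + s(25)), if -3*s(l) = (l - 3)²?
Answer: 34433080/3 ≈ 1.1478e+7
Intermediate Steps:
s(l) = -(-3 + l)²/3 (s(l) = -(l - 3)²/3 = -(-3 + l)²/3)
(-1689 + 4469)*(4290 + s(25)) = (-1689 + 4469)*(4290 - (-3 + 25)²/3) = 2780*(4290 - ⅓*22²) = 2780*(4290 - ⅓*484) = 2780*(4290 - 484/3) = 2780*(12386/3) = 34433080/3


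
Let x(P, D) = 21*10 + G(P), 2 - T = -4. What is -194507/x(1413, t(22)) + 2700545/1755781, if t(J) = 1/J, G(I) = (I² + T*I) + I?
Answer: 5077590940183/3523273059270 ≈ 1.4412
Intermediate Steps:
T = 6 (T = 2 - 1*(-4) = 2 + 4 = 6)
G(I) = I² + 7*I (G(I) = (I² + 6*I) + I = I² + 7*I)
x(P, D) = 210 + P*(7 + P) (x(P, D) = 21*10 + P*(7 + P) = 210 + P*(7 + P))
-194507/x(1413, t(22)) + 2700545/1755781 = -194507/(210 + 1413*(7 + 1413)) + 2700545/1755781 = -194507/(210 + 1413*1420) + 2700545*(1/1755781) = -194507/(210 + 2006460) + 2700545/1755781 = -194507/2006670 + 2700545/1755781 = 5077590940183/3523273059270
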